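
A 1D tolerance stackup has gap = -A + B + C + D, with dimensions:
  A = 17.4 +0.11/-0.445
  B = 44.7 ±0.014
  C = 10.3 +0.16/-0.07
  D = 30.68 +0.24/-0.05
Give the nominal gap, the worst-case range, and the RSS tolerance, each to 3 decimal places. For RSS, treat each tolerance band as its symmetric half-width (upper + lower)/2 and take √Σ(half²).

Stack each dimension's contribution:
  -A: nom -17.400 → Σnom=-17.400; wc +0.445/-0.110 → slack +0.445/-0.110; half-tol=0.278, Σhalf²=0.077006
  +B: nom +44.700 → Σnom=27.300; wc +0.014/-0.014 → slack +0.459/-0.124; half-tol=0.014, Σhalf²=0.077202
  +C: nom +10.300 → Σnom=37.600; wc +0.160/-0.070 → slack +0.619/-0.194; half-tol=0.115, Σhalf²=0.090427
  +D: nom +30.680 → Σnom=68.280; wc +0.240/-0.050 → slack +0.859/-0.244; half-tol=0.145, Σhalf²=0.111452
Nominal = 68.280. Worst-case = [68.280 - 0.244, 68.280 + 0.859] = [68.036, 69.139]. RSS = √0.111452 = 0.334.

nominal=68.280 wc=[68.036,69.139] rss=0.334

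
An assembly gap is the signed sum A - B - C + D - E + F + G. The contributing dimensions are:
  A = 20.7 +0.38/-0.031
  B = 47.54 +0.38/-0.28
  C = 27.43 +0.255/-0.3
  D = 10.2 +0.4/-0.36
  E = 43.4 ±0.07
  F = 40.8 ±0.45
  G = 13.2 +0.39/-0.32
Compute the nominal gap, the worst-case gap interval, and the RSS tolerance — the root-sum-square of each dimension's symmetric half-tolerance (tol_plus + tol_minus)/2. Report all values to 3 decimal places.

nominal=-33.470 wc=[-35.336,-31.200] rss=0.840

Stack each dimension's contribution:
  +A: nom +20.700 → Σnom=20.700; wc +0.380/-0.031 → slack +0.380/-0.031; half-tol=0.206, Σhalf²=0.042230
  -B: nom -47.540 → Σnom=-26.840; wc +0.280/-0.380 → slack +0.660/-0.411; half-tol=0.330, Σhalf²=0.151130
  -C: nom -27.430 → Σnom=-54.270; wc +0.300/-0.255 → slack +0.960/-0.666; half-tol=0.277, Σhalf²=0.228137
  +D: nom +10.200 → Σnom=-44.070; wc +0.400/-0.360 → slack +1.360/-1.026; half-tol=0.380, Σhalf²=0.372537
  -E: nom -43.400 → Σnom=-87.470; wc +0.070/-0.070 → slack +1.430/-1.096; half-tol=0.070, Σhalf²=0.377437
  +F: nom +40.800 → Σnom=-46.670; wc +0.450/-0.450 → slack +1.880/-1.546; half-tol=0.450, Σhalf²=0.579937
  +G: nom +13.200 → Σnom=-33.470; wc +0.390/-0.320 → slack +2.270/-1.866; half-tol=0.355, Σhalf²=0.705962
Nominal = -33.470. Worst-case = [-33.470 - 1.866, -33.470 + 2.270] = [-35.336, -31.200]. RSS = √0.705962 = 0.840.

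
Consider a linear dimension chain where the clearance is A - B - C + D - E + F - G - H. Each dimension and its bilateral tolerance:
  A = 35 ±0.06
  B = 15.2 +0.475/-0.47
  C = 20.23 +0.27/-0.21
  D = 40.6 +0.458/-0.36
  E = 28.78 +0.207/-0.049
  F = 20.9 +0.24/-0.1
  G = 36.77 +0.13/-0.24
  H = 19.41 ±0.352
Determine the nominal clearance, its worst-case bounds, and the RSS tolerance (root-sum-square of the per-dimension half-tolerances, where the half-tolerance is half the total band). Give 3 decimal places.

nominal=-23.890 wc=[-25.844,-21.811] rss=0.809

Stack each dimension's contribution:
  +A: nom +35.000 → Σnom=35.000; wc +0.060/-0.060 → slack +0.060/-0.060; half-tol=0.060, Σhalf²=0.003600
  -B: nom -15.200 → Σnom=19.800; wc +0.470/-0.475 → slack +0.530/-0.535; half-tol=0.472, Σhalf²=0.226856
  -C: nom -20.230 → Σnom=-0.430; wc +0.210/-0.270 → slack +0.740/-0.805; half-tol=0.240, Σhalf²=0.284456
  +D: nom +40.600 → Σnom=40.170; wc +0.458/-0.360 → slack +1.198/-1.165; half-tol=0.409, Σhalf²=0.451737
  -E: nom -28.780 → Σnom=11.390; wc +0.049/-0.207 → slack +1.247/-1.372; half-tol=0.128, Σhalf²=0.468121
  +F: nom +20.900 → Σnom=32.290; wc +0.240/-0.100 → slack +1.487/-1.472; half-tol=0.170, Σhalf²=0.497021
  -G: nom -36.770 → Σnom=-4.480; wc +0.240/-0.130 → slack +1.727/-1.602; half-tol=0.185, Σhalf²=0.531246
  -H: nom -19.410 → Σnom=-23.890; wc +0.352/-0.352 → slack +2.079/-1.954; half-tol=0.352, Σhalf²=0.655150
Nominal = -23.890. Worst-case = [-23.890 - 1.954, -23.890 + 2.079] = [-25.844, -21.811]. RSS = √0.655150 = 0.809.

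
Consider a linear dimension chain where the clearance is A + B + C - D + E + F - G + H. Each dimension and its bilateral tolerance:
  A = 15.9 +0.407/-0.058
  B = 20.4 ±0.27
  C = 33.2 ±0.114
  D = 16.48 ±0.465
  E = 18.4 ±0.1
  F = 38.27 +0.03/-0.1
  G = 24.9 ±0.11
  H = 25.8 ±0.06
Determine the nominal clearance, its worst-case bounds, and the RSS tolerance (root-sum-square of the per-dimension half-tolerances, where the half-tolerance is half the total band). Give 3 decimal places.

Stack each dimension's contribution:
  +A: nom +15.900 → Σnom=15.900; wc +0.407/-0.058 → slack +0.407/-0.058; half-tol=0.232, Σhalf²=0.054056
  +B: nom +20.400 → Σnom=36.300; wc +0.270/-0.270 → slack +0.677/-0.328; half-tol=0.270, Σhalf²=0.126956
  +C: nom +33.200 → Σnom=69.500; wc +0.114/-0.114 → slack +0.791/-0.442; half-tol=0.114, Σhalf²=0.139952
  -D: nom -16.480 → Σnom=53.020; wc +0.465/-0.465 → slack +1.256/-0.907; half-tol=0.465, Σhalf²=0.356177
  +E: nom +18.400 → Σnom=71.420; wc +0.100/-0.100 → slack +1.356/-1.007; half-tol=0.100, Σhalf²=0.366177
  +F: nom +38.270 → Σnom=109.690; wc +0.030/-0.100 → slack +1.386/-1.107; half-tol=0.065, Σhalf²=0.370402
  -G: nom -24.900 → Σnom=84.790; wc +0.110/-0.110 → slack +1.496/-1.217; half-tol=0.110, Σhalf²=0.382502
  +H: nom +25.800 → Σnom=110.590; wc +0.060/-0.060 → slack +1.556/-1.277; half-tol=0.060, Σhalf²=0.386102
Nominal = 110.590. Worst-case = [110.590 - 1.277, 110.590 + 1.556] = [109.313, 112.146]. RSS = √0.386102 = 0.621.

nominal=110.590 wc=[109.313,112.146] rss=0.621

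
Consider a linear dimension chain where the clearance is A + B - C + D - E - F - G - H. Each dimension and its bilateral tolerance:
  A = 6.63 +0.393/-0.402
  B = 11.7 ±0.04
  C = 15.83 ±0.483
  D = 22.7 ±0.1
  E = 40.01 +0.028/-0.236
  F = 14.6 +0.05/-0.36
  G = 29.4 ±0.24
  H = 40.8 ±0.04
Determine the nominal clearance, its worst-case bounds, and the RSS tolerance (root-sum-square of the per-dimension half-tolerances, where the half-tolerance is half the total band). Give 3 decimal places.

nominal=-99.610 wc=[-100.993,-97.718] rss=0.722

Stack each dimension's contribution:
  +A: nom +6.630 → Σnom=6.630; wc +0.393/-0.402 → slack +0.393/-0.402; half-tol=0.398, Σhalf²=0.158006
  +B: nom +11.700 → Σnom=18.330; wc +0.040/-0.040 → slack +0.433/-0.442; half-tol=0.040, Σhalf²=0.159606
  -C: nom -15.830 → Σnom=2.500; wc +0.483/-0.483 → slack +0.916/-0.925; half-tol=0.483, Σhalf²=0.392895
  +D: nom +22.700 → Σnom=25.200; wc +0.100/-0.100 → slack +1.016/-1.025; half-tol=0.100, Σhalf²=0.402895
  -E: nom -40.010 → Σnom=-14.810; wc +0.236/-0.028 → slack +1.252/-1.053; half-tol=0.132, Σhalf²=0.420319
  -F: nom -14.600 → Σnom=-29.410; wc +0.360/-0.050 → slack +1.612/-1.103; half-tol=0.205, Σhalf²=0.462344
  -G: nom -29.400 → Σnom=-58.810; wc +0.240/-0.240 → slack +1.852/-1.343; half-tol=0.240, Σhalf²=0.519944
  -H: nom -40.800 → Σnom=-99.610; wc +0.040/-0.040 → slack +1.892/-1.383; half-tol=0.040, Σhalf²=0.521544
Nominal = -99.610. Worst-case = [-99.610 - 1.383, -99.610 + 1.892] = [-100.993, -97.718]. RSS = √0.521544 = 0.722.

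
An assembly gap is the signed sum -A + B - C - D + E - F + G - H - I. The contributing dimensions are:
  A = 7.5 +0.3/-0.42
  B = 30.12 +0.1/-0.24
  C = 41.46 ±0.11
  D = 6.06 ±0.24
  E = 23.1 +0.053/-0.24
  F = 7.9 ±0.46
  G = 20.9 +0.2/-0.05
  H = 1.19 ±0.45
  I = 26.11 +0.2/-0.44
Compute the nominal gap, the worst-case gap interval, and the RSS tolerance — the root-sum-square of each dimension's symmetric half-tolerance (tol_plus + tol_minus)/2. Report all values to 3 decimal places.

nominal=-16.100 wc=[-18.390,-13.627] rss=0.884

Stack each dimension's contribution:
  -A: nom -7.500 → Σnom=-7.500; wc +0.420/-0.300 → slack +0.420/-0.300; half-tol=0.360, Σhalf²=0.129600
  +B: nom +30.120 → Σnom=22.620; wc +0.100/-0.240 → slack +0.520/-0.540; half-tol=0.170, Σhalf²=0.158500
  -C: nom -41.460 → Σnom=-18.840; wc +0.110/-0.110 → slack +0.630/-0.650; half-tol=0.110, Σhalf²=0.170600
  -D: nom -6.060 → Σnom=-24.900; wc +0.240/-0.240 → slack +0.870/-0.890; half-tol=0.240, Σhalf²=0.228200
  +E: nom +23.100 → Σnom=-1.800; wc +0.053/-0.240 → slack +0.923/-1.130; half-tol=0.146, Σhalf²=0.249662
  -F: nom -7.900 → Σnom=-9.700; wc +0.460/-0.460 → slack +1.383/-1.590; half-tol=0.460, Σhalf²=0.461262
  +G: nom +20.900 → Σnom=11.200; wc +0.200/-0.050 → slack +1.583/-1.640; half-tol=0.125, Σhalf²=0.476887
  -H: nom -1.190 → Σnom=10.010; wc +0.450/-0.450 → slack +2.033/-2.090; half-tol=0.450, Σhalf²=0.679387
  -I: nom -26.110 → Σnom=-16.100; wc +0.440/-0.200 → slack +2.473/-2.290; half-tol=0.320, Σhalf²=0.781787
Nominal = -16.100. Worst-case = [-16.100 - 2.290, -16.100 + 2.473] = [-18.390, -13.627]. RSS = √0.781787 = 0.884.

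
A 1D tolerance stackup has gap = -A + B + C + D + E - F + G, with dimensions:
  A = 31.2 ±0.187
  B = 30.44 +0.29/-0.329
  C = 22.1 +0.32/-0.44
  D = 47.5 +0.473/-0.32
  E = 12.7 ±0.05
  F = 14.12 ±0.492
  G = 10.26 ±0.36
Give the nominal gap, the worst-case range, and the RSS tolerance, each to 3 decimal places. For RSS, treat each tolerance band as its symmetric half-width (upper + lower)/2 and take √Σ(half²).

nominal=77.680 wc=[75.502,79.852] rss=0.898

Stack each dimension's contribution:
  -A: nom -31.200 → Σnom=-31.200; wc +0.187/-0.187 → slack +0.187/-0.187; half-tol=0.187, Σhalf²=0.034969
  +B: nom +30.440 → Σnom=-0.760; wc +0.290/-0.329 → slack +0.477/-0.516; half-tol=0.309, Σhalf²=0.130759
  +C: nom +22.100 → Σnom=21.340; wc +0.320/-0.440 → slack +0.797/-0.956; half-tol=0.380, Σhalf²=0.275159
  +D: nom +47.500 → Σnom=68.840; wc +0.473/-0.320 → slack +1.270/-1.276; half-tol=0.396, Σhalf²=0.432371
  +E: nom +12.700 → Σnom=81.540; wc +0.050/-0.050 → slack +1.320/-1.326; half-tol=0.050, Σhalf²=0.434871
  -F: nom -14.120 → Σnom=67.420; wc +0.492/-0.492 → slack +1.812/-1.818; half-tol=0.492, Σhalf²=0.676935
  +G: nom +10.260 → Σnom=77.680; wc +0.360/-0.360 → slack +2.172/-2.178; half-tol=0.360, Σhalf²=0.806535
Nominal = 77.680. Worst-case = [77.680 - 2.178, 77.680 + 2.172] = [75.502, 79.852]. RSS = √0.806535 = 0.898.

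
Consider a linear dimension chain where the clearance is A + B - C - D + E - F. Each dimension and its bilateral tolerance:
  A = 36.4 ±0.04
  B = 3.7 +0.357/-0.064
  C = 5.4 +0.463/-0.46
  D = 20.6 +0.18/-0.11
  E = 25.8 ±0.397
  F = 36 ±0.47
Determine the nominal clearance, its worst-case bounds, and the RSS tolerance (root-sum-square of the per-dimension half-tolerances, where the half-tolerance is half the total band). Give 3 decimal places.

nominal=3.900 wc=[2.286,5.734] rss=0.811

Stack each dimension's contribution:
  +A: nom +36.400 → Σnom=36.400; wc +0.040/-0.040 → slack +0.040/-0.040; half-tol=0.040, Σhalf²=0.001600
  +B: nom +3.700 → Σnom=40.100; wc +0.357/-0.064 → slack +0.397/-0.104; half-tol=0.210, Σhalf²=0.045910
  -C: nom -5.400 → Σnom=34.700; wc +0.460/-0.463 → slack +0.857/-0.567; half-tol=0.462, Σhalf²=0.258893
  -D: nom -20.600 → Σnom=14.100; wc +0.110/-0.180 → slack +0.967/-0.747; half-tol=0.145, Σhalf²=0.279918
  +E: nom +25.800 → Σnom=39.900; wc +0.397/-0.397 → slack +1.364/-1.144; half-tol=0.397, Σhalf²=0.437527
  -F: nom -36.000 → Σnom=3.900; wc +0.470/-0.470 → slack +1.834/-1.614; half-tol=0.470, Σhalf²=0.658427
Nominal = 3.900. Worst-case = [3.900 - 1.614, 3.900 + 1.834] = [2.286, 5.734]. RSS = √0.658427 = 0.811.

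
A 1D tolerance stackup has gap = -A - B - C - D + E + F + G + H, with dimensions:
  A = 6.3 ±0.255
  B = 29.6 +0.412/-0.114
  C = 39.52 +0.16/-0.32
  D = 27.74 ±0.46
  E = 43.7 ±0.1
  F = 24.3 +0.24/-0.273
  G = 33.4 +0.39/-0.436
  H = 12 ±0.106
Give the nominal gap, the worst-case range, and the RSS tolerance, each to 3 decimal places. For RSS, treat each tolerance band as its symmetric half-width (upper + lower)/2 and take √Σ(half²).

nominal=10.240 wc=[8.038,12.225] rss=0.813

Stack each dimension's contribution:
  -A: nom -6.300 → Σnom=-6.300; wc +0.255/-0.255 → slack +0.255/-0.255; half-tol=0.255, Σhalf²=0.065025
  -B: nom -29.600 → Σnom=-35.900; wc +0.114/-0.412 → slack +0.369/-0.667; half-tol=0.263, Σhalf²=0.134194
  -C: nom -39.520 → Σnom=-75.420; wc +0.320/-0.160 → slack +0.689/-0.827; half-tol=0.240, Σhalf²=0.191794
  -D: nom -27.740 → Σnom=-103.160; wc +0.460/-0.460 → slack +1.149/-1.287; half-tol=0.460, Σhalf²=0.403394
  +E: nom +43.700 → Σnom=-59.460; wc +0.100/-0.100 → slack +1.249/-1.387; half-tol=0.100, Σhalf²=0.413394
  +F: nom +24.300 → Σnom=-35.160; wc +0.240/-0.273 → slack +1.489/-1.660; half-tol=0.257, Σhalf²=0.479186
  +G: nom +33.400 → Σnom=-1.760; wc +0.390/-0.436 → slack +1.879/-2.096; half-tol=0.413, Σhalf²=0.649755
  +H: nom +12.000 → Σnom=10.240; wc +0.106/-0.106 → slack +1.985/-2.202; half-tol=0.106, Σhalf²=0.660991
Nominal = 10.240. Worst-case = [10.240 - 2.202, 10.240 + 1.985] = [8.038, 12.225]. RSS = √0.660991 = 0.813.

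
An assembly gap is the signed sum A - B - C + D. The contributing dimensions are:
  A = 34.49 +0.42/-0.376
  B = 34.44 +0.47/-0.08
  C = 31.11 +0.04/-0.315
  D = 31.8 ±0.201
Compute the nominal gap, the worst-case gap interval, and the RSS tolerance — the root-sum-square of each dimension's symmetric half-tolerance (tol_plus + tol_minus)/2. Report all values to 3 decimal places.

Stack each dimension's contribution:
  +A: nom +34.490 → Σnom=34.490; wc +0.420/-0.376 → slack +0.420/-0.376; half-tol=0.398, Σhalf²=0.158404
  -B: nom -34.440 → Σnom=0.050; wc +0.080/-0.470 → slack +0.500/-0.846; half-tol=0.275, Σhalf²=0.234029
  -C: nom -31.110 → Σnom=-31.060; wc +0.315/-0.040 → slack +0.815/-0.886; half-tol=0.177, Σhalf²=0.265535
  +D: nom +31.800 → Σnom=0.740; wc +0.201/-0.201 → slack +1.016/-1.087; half-tol=0.201, Σhalf²=0.305936
Nominal = 0.740. Worst-case = [0.740 - 1.087, 0.740 + 1.016] = [-0.347, 1.756]. RSS = √0.305936 = 0.553.

nominal=0.740 wc=[-0.347,1.756] rss=0.553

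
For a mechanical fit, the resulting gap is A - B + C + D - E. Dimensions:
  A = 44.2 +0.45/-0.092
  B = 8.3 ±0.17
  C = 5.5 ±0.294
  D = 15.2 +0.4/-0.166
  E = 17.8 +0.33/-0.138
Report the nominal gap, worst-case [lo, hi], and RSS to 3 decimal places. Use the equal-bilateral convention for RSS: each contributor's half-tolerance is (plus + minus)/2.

nominal=38.800 wc=[37.748,40.252] rss=0.569

Stack each dimension's contribution:
  +A: nom +44.200 → Σnom=44.200; wc +0.450/-0.092 → slack +0.450/-0.092; half-tol=0.271, Σhalf²=0.073441
  -B: nom -8.300 → Σnom=35.900; wc +0.170/-0.170 → slack +0.620/-0.262; half-tol=0.170, Σhalf²=0.102341
  +C: nom +5.500 → Σnom=41.400; wc +0.294/-0.294 → slack +0.914/-0.556; half-tol=0.294, Σhalf²=0.188777
  +D: nom +15.200 → Σnom=56.600; wc +0.400/-0.166 → slack +1.314/-0.722; half-tol=0.283, Σhalf²=0.268866
  -E: nom -17.800 → Σnom=38.800; wc +0.138/-0.330 → slack +1.452/-1.052; half-tol=0.234, Σhalf²=0.323622
Nominal = 38.800. Worst-case = [38.800 - 1.052, 38.800 + 1.452] = [37.748, 40.252]. RSS = √0.323622 = 0.569.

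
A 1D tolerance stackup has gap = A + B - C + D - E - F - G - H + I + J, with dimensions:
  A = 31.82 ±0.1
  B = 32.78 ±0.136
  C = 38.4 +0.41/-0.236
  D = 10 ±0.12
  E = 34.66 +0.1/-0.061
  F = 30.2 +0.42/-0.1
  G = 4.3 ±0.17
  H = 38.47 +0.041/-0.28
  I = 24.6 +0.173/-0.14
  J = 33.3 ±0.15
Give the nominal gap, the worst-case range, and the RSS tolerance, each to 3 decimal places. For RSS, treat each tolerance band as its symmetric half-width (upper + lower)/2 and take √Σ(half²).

Stack each dimension's contribution:
  +A: nom +31.820 → Σnom=31.820; wc +0.100/-0.100 → slack +0.100/-0.100; half-tol=0.100, Σhalf²=0.010000
  +B: nom +32.780 → Σnom=64.600; wc +0.136/-0.136 → slack +0.236/-0.236; half-tol=0.136, Σhalf²=0.028496
  -C: nom -38.400 → Σnom=26.200; wc +0.236/-0.410 → slack +0.472/-0.646; half-tol=0.323, Σhalf²=0.132825
  +D: nom +10.000 → Σnom=36.200; wc +0.120/-0.120 → slack +0.592/-0.766; half-tol=0.120, Σhalf²=0.147225
  -E: nom -34.660 → Σnom=1.540; wc +0.061/-0.100 → slack +0.653/-0.866; half-tol=0.081, Σhalf²=0.153705
  -F: nom -30.200 → Σnom=-28.660; wc +0.100/-0.420 → slack +0.753/-1.286; half-tol=0.260, Σhalf²=0.221305
  -G: nom -4.300 → Σnom=-32.960; wc +0.170/-0.170 → slack +0.923/-1.456; half-tol=0.170, Σhalf²=0.250205
  -H: nom -38.470 → Σnom=-71.430; wc +0.280/-0.041 → slack +1.203/-1.497; half-tol=0.161, Σhalf²=0.275965
  +I: nom +24.600 → Σnom=-46.830; wc +0.173/-0.140 → slack +1.376/-1.637; half-tol=0.157, Σhalf²=0.300458
  +J: nom +33.300 → Σnom=-13.530; wc +0.150/-0.150 → slack +1.526/-1.787; half-tol=0.150, Σhalf²=0.322958
Nominal = -13.530. Worst-case = [-13.530 - 1.787, -13.530 + 1.526] = [-15.317, -12.004]. RSS = √0.322958 = 0.568.

nominal=-13.530 wc=[-15.317,-12.004] rss=0.568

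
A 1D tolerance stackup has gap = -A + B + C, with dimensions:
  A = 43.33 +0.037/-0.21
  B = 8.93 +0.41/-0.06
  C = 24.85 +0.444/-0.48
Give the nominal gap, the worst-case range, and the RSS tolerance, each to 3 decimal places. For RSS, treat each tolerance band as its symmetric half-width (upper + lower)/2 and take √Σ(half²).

nominal=-9.550 wc=[-10.127,-8.486] rss=0.533

Stack each dimension's contribution:
  -A: nom -43.330 → Σnom=-43.330; wc +0.210/-0.037 → slack +0.210/-0.037; half-tol=0.123, Σhalf²=0.015252
  +B: nom +8.930 → Σnom=-34.400; wc +0.410/-0.060 → slack +0.620/-0.097; half-tol=0.235, Σhalf²=0.070477
  +C: nom +24.850 → Σnom=-9.550; wc +0.444/-0.480 → slack +1.064/-0.577; half-tol=0.462, Σhalf²=0.283921
Nominal = -9.550. Worst-case = [-9.550 - 0.577, -9.550 + 1.064] = [-10.127, -8.486]. RSS = √0.283921 = 0.533.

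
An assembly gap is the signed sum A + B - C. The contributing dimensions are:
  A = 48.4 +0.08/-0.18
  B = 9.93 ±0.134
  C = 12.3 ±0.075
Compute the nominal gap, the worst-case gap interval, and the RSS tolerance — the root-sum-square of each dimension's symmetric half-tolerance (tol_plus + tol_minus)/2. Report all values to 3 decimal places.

nominal=46.030 wc=[45.641,46.319] rss=0.201

Stack each dimension's contribution:
  +A: nom +48.400 → Σnom=48.400; wc +0.080/-0.180 → slack +0.080/-0.180; half-tol=0.130, Σhalf²=0.016900
  +B: nom +9.930 → Σnom=58.330; wc +0.134/-0.134 → slack +0.214/-0.314; half-tol=0.134, Σhalf²=0.034856
  -C: nom -12.300 → Σnom=46.030; wc +0.075/-0.075 → slack +0.289/-0.389; half-tol=0.075, Σhalf²=0.040481
Nominal = 46.030. Worst-case = [46.030 - 0.389, 46.030 + 0.289] = [45.641, 46.319]. RSS = √0.040481 = 0.201.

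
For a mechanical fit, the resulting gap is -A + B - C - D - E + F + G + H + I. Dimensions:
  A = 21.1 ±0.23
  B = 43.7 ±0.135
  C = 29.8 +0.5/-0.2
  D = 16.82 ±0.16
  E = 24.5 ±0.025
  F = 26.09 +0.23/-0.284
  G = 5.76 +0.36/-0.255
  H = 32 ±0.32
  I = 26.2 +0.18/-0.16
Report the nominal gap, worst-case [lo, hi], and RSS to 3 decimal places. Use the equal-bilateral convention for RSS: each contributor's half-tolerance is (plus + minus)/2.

Stack each dimension's contribution:
  -A: nom -21.100 → Σnom=-21.100; wc +0.230/-0.230 → slack +0.230/-0.230; half-tol=0.230, Σhalf²=0.052900
  +B: nom +43.700 → Σnom=22.600; wc +0.135/-0.135 → slack +0.365/-0.365; half-tol=0.135, Σhalf²=0.071125
  -C: nom -29.800 → Σnom=-7.200; wc +0.200/-0.500 → slack +0.565/-0.865; half-tol=0.350, Σhalf²=0.193625
  -D: nom -16.820 → Σnom=-24.020; wc +0.160/-0.160 → slack +0.725/-1.025; half-tol=0.160, Σhalf²=0.219225
  -E: nom -24.500 → Σnom=-48.520; wc +0.025/-0.025 → slack +0.750/-1.050; half-tol=0.025, Σhalf²=0.219850
  +F: nom +26.090 → Σnom=-22.430; wc +0.230/-0.284 → slack +0.980/-1.334; half-tol=0.257, Σhalf²=0.285899
  +G: nom +5.760 → Σnom=-16.670; wc +0.360/-0.255 → slack +1.340/-1.589; half-tol=0.307, Σhalf²=0.380455
  +H: nom +32.000 → Σnom=15.330; wc +0.320/-0.320 → slack +1.660/-1.909; half-tol=0.320, Σhalf²=0.482855
  +I: nom +26.200 → Σnom=41.530; wc +0.180/-0.160 → slack +1.840/-2.069; half-tol=0.170, Σhalf²=0.511755
Nominal = 41.530. Worst-case = [41.530 - 2.069, 41.530 + 1.840] = [39.461, 43.370]. RSS = √0.511755 = 0.715.

nominal=41.530 wc=[39.461,43.370] rss=0.715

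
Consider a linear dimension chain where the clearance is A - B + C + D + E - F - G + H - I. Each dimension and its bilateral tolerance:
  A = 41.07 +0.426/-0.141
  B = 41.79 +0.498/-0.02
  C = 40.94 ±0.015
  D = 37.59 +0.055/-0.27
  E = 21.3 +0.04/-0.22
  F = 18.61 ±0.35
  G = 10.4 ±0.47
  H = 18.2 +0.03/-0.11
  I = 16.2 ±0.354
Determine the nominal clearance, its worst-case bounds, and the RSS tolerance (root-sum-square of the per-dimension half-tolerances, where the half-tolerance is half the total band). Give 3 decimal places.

nominal=72.100 wc=[69.672,73.860] rss=0.815

Stack each dimension's contribution:
  +A: nom +41.070 → Σnom=41.070; wc +0.426/-0.141 → slack +0.426/-0.141; half-tol=0.283, Σhalf²=0.080372
  -B: nom -41.790 → Σnom=-0.720; wc +0.020/-0.498 → slack +0.446/-0.639; half-tol=0.259, Σhalf²=0.147453
  +C: nom +40.940 → Σnom=40.220; wc +0.015/-0.015 → slack +0.461/-0.654; half-tol=0.015, Σhalf²=0.147678
  +D: nom +37.590 → Σnom=77.810; wc +0.055/-0.270 → slack +0.516/-0.924; half-tol=0.163, Σhalf²=0.174084
  +E: nom +21.300 → Σnom=99.110; wc +0.040/-0.220 → slack +0.556/-1.144; half-tol=0.130, Σhalf²=0.190984
  -F: nom -18.610 → Σnom=80.500; wc +0.350/-0.350 → slack +0.906/-1.494; half-tol=0.350, Σhalf²=0.313484
  -G: nom -10.400 → Σnom=70.100; wc +0.470/-0.470 → slack +1.376/-1.964; half-tol=0.470, Σhalf²=0.534384
  +H: nom +18.200 → Σnom=88.300; wc +0.030/-0.110 → slack +1.406/-2.074; half-tol=0.070, Σhalf²=0.539284
  -I: nom -16.200 → Σnom=72.100; wc +0.354/-0.354 → slack +1.760/-2.428; half-tol=0.354, Σhalf²=0.664600
Nominal = 72.100. Worst-case = [72.100 - 2.428, 72.100 + 1.760] = [69.672, 73.860]. RSS = √0.664600 = 0.815.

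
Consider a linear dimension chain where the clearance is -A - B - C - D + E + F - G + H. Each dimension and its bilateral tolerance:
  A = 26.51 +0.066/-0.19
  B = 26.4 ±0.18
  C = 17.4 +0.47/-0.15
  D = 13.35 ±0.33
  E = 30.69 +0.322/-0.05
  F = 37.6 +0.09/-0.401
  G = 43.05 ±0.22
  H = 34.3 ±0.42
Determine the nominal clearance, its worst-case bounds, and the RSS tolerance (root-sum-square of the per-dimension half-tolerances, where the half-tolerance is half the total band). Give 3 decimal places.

Stack each dimension's contribution:
  -A: nom -26.510 → Σnom=-26.510; wc +0.190/-0.066 → slack +0.190/-0.066; half-tol=0.128, Σhalf²=0.016384
  -B: nom -26.400 → Σnom=-52.910; wc +0.180/-0.180 → slack +0.370/-0.246; half-tol=0.180, Σhalf²=0.048784
  -C: nom -17.400 → Σnom=-70.310; wc +0.150/-0.470 → slack +0.520/-0.716; half-tol=0.310, Σhalf²=0.144884
  -D: nom -13.350 → Σnom=-83.660; wc +0.330/-0.330 → slack +0.850/-1.046; half-tol=0.330, Σhalf²=0.253784
  +E: nom +30.690 → Σnom=-52.970; wc +0.322/-0.050 → slack +1.172/-1.096; half-tol=0.186, Σhalf²=0.288380
  +F: nom +37.600 → Σnom=-15.370; wc +0.090/-0.401 → slack +1.262/-1.497; half-tol=0.245, Σhalf²=0.348650
  -G: nom -43.050 → Σnom=-58.420; wc +0.220/-0.220 → slack +1.482/-1.717; half-tol=0.220, Σhalf²=0.397050
  +H: nom +34.300 → Σnom=-24.120; wc +0.420/-0.420 → slack +1.902/-2.137; half-tol=0.420, Σhalf²=0.573450
Nominal = -24.120. Worst-case = [-24.120 - 2.137, -24.120 + 1.902] = [-26.257, -22.218]. RSS = √0.573450 = 0.757.

nominal=-24.120 wc=[-26.257,-22.218] rss=0.757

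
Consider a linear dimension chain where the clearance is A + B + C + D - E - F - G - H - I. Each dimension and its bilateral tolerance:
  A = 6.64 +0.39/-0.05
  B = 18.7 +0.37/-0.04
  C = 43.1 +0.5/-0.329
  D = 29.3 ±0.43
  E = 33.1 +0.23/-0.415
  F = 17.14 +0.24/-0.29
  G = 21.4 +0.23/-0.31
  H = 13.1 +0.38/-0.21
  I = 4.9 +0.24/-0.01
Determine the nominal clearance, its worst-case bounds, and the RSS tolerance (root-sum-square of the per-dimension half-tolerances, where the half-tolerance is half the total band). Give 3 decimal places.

Stack each dimension's contribution:
  +A: nom +6.640 → Σnom=6.640; wc +0.390/-0.050 → slack +0.390/-0.050; half-tol=0.220, Σhalf²=0.048400
  +B: nom +18.700 → Σnom=25.340; wc +0.370/-0.040 → slack +0.760/-0.090; half-tol=0.205, Σhalf²=0.090425
  +C: nom +43.100 → Σnom=68.440; wc +0.500/-0.329 → slack +1.260/-0.419; half-tol=0.414, Σhalf²=0.262235
  +D: nom +29.300 → Σnom=97.740; wc +0.430/-0.430 → slack +1.690/-0.849; half-tol=0.430, Σhalf²=0.447135
  -E: nom -33.100 → Σnom=64.640; wc +0.415/-0.230 → slack +2.105/-1.079; half-tol=0.323, Σhalf²=0.551141
  -F: nom -17.140 → Σnom=47.500; wc +0.290/-0.240 → slack +2.395/-1.319; half-tol=0.265, Σhalf²=0.621366
  -G: nom -21.400 → Σnom=26.100; wc +0.310/-0.230 → slack +2.705/-1.549; half-tol=0.270, Σhalf²=0.694266
  -H: nom -13.100 → Σnom=13.000; wc +0.210/-0.380 → slack +2.915/-1.929; half-tol=0.295, Σhalf²=0.781291
  -I: nom -4.900 → Σnom=8.100; wc +0.010/-0.240 → slack +2.925/-2.169; half-tol=0.125, Σhalf²=0.796916
Nominal = 8.100. Worst-case = [8.100 - 2.169, 8.100 + 2.925] = [5.931, 11.025]. RSS = √0.796916 = 0.893.

nominal=8.100 wc=[5.931,11.025] rss=0.893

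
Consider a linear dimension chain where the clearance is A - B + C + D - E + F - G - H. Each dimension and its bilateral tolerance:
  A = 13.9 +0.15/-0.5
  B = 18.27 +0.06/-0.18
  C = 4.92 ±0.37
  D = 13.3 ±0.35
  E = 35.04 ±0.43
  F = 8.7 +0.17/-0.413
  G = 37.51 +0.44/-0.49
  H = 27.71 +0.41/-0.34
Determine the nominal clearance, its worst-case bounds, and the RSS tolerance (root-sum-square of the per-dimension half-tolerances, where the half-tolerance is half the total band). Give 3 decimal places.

nominal=-77.710 wc=[-80.683,-75.230] rss=1.003

Stack each dimension's contribution:
  +A: nom +13.900 → Σnom=13.900; wc +0.150/-0.500 → slack +0.150/-0.500; half-tol=0.325, Σhalf²=0.105625
  -B: nom -18.270 → Σnom=-4.370; wc +0.180/-0.060 → slack +0.330/-0.560; half-tol=0.120, Σhalf²=0.120025
  +C: nom +4.920 → Σnom=0.550; wc +0.370/-0.370 → slack +0.700/-0.930; half-tol=0.370, Σhalf²=0.256925
  +D: nom +13.300 → Σnom=13.850; wc +0.350/-0.350 → slack +1.050/-1.280; half-tol=0.350, Σhalf²=0.379425
  -E: nom -35.040 → Σnom=-21.190; wc +0.430/-0.430 → slack +1.480/-1.710; half-tol=0.430, Σhalf²=0.564325
  +F: nom +8.700 → Σnom=-12.490; wc +0.170/-0.413 → slack +1.650/-2.123; half-tol=0.291, Σhalf²=0.649297
  -G: nom -37.510 → Σnom=-50.000; wc +0.490/-0.440 → slack +2.140/-2.563; half-tol=0.465, Σhalf²=0.865522
  -H: nom -27.710 → Σnom=-77.710; wc +0.340/-0.410 → slack +2.480/-2.973; half-tol=0.375, Σhalf²=1.006147
Nominal = -77.710. Worst-case = [-77.710 - 2.973, -77.710 + 2.480] = [-80.683, -75.230]. RSS = √1.006147 = 1.003.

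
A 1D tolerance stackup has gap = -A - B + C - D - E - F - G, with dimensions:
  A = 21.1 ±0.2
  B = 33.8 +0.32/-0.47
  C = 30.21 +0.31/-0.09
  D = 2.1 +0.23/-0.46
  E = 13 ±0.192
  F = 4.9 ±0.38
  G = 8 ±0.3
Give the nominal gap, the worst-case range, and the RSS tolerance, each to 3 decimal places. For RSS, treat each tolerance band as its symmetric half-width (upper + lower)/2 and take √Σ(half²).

Stack each dimension's contribution:
  -A: nom -21.100 → Σnom=-21.100; wc +0.200/-0.200 → slack +0.200/-0.200; half-tol=0.200, Σhalf²=0.040000
  -B: nom -33.800 → Σnom=-54.900; wc +0.470/-0.320 → slack +0.670/-0.520; half-tol=0.395, Σhalf²=0.196025
  +C: nom +30.210 → Σnom=-24.690; wc +0.310/-0.090 → slack +0.980/-0.610; half-tol=0.200, Σhalf²=0.236025
  -D: nom -2.100 → Σnom=-26.790; wc +0.460/-0.230 → slack +1.440/-0.840; half-tol=0.345, Σhalf²=0.355050
  -E: nom -13.000 → Σnom=-39.790; wc +0.192/-0.192 → slack +1.632/-1.032; half-tol=0.192, Σhalf²=0.391914
  -F: nom -4.900 → Σnom=-44.690; wc +0.380/-0.380 → slack +2.012/-1.412; half-tol=0.380, Σhalf²=0.536314
  -G: nom -8.000 → Σnom=-52.690; wc +0.300/-0.300 → slack +2.312/-1.712; half-tol=0.300, Σhalf²=0.626314
Nominal = -52.690. Worst-case = [-52.690 - 1.712, -52.690 + 2.312] = [-54.402, -50.378]. RSS = √0.626314 = 0.791.

nominal=-52.690 wc=[-54.402,-50.378] rss=0.791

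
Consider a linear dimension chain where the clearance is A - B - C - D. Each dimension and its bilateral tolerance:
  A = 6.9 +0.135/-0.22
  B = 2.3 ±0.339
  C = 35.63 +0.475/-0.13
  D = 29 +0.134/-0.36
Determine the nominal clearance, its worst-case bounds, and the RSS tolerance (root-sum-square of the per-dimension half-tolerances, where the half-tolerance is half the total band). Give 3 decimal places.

Stack each dimension's contribution:
  +A: nom +6.900 → Σnom=6.900; wc +0.135/-0.220 → slack +0.135/-0.220; half-tol=0.177, Σhalf²=0.031506
  -B: nom -2.300 → Σnom=4.600; wc +0.339/-0.339 → slack +0.474/-0.559; half-tol=0.339, Σhalf²=0.146427
  -C: nom -35.630 → Σnom=-31.030; wc +0.130/-0.475 → slack +0.604/-1.034; half-tol=0.302, Σhalf²=0.237934
  -D: nom -29.000 → Σnom=-60.030; wc +0.360/-0.134 → slack +0.964/-1.168; half-tol=0.247, Σhalf²=0.298942
Nominal = -60.030. Worst-case = [-60.030 - 1.168, -60.030 + 0.964] = [-61.198, -59.066]. RSS = √0.298942 = 0.547.

nominal=-60.030 wc=[-61.198,-59.066] rss=0.547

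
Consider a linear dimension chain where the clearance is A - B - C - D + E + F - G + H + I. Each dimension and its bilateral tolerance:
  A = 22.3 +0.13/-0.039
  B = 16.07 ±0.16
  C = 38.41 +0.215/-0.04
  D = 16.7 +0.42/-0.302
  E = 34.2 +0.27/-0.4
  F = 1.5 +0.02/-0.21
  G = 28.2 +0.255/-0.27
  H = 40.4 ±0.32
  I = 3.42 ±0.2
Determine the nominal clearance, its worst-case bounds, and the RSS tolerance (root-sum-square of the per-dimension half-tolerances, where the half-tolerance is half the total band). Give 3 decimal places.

nominal=2.440 wc=[0.221,4.152] rss=0.718

Stack each dimension's contribution:
  +A: nom +22.300 → Σnom=22.300; wc +0.130/-0.039 → slack +0.130/-0.039; half-tol=0.085, Σhalf²=0.007140
  -B: nom -16.070 → Σnom=6.230; wc +0.160/-0.160 → slack +0.290/-0.199; half-tol=0.160, Σhalf²=0.032740
  -C: nom -38.410 → Σnom=-32.180; wc +0.040/-0.215 → slack +0.330/-0.414; half-tol=0.128, Σhalf²=0.048996
  -D: nom -16.700 → Σnom=-48.880; wc +0.302/-0.420 → slack +0.632/-0.834; half-tol=0.361, Σhalf²=0.179317
  +E: nom +34.200 → Σnom=-14.680; wc +0.270/-0.400 → slack +0.902/-1.234; half-tol=0.335, Σhalf²=0.291543
  +F: nom +1.500 → Σnom=-13.180; wc +0.020/-0.210 → slack +0.922/-1.444; half-tol=0.115, Σhalf²=0.304768
  -G: nom -28.200 → Σnom=-41.380; wc +0.270/-0.255 → slack +1.192/-1.699; half-tol=0.263, Σhalf²=0.373674
  +H: nom +40.400 → Σnom=-0.980; wc +0.320/-0.320 → slack +1.512/-2.019; half-tol=0.320, Σhalf²=0.476074
  +I: nom +3.420 → Σnom=2.440; wc +0.200/-0.200 → slack +1.712/-2.219; half-tol=0.200, Σhalf²=0.516074
Nominal = 2.440. Worst-case = [2.440 - 2.219, 2.440 + 1.712] = [0.221, 4.152]. RSS = √0.516074 = 0.718.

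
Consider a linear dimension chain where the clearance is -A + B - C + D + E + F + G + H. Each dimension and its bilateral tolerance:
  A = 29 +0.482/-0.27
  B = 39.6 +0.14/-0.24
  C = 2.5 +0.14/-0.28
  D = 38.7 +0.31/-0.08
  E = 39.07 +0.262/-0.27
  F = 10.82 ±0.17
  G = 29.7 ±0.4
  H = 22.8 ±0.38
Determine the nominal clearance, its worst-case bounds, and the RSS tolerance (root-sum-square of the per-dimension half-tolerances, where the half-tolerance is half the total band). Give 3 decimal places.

Stack each dimension's contribution:
  -A: nom -29.000 → Σnom=-29.000; wc +0.270/-0.482 → slack +0.270/-0.482; half-tol=0.376, Σhalf²=0.141376
  +B: nom +39.600 → Σnom=10.600; wc +0.140/-0.240 → slack +0.410/-0.722; half-tol=0.190, Σhalf²=0.177476
  -C: nom -2.500 → Σnom=8.100; wc +0.280/-0.140 → slack +0.690/-0.862; half-tol=0.210, Σhalf²=0.221576
  +D: nom +38.700 → Σnom=46.800; wc +0.310/-0.080 → slack +1.000/-0.942; half-tol=0.195, Σhalf²=0.259601
  +E: nom +39.070 → Σnom=85.870; wc +0.262/-0.270 → slack +1.262/-1.212; half-tol=0.266, Σhalf²=0.330357
  +F: nom +10.820 → Σnom=96.690; wc +0.170/-0.170 → slack +1.432/-1.382; half-tol=0.170, Σhalf²=0.359257
  +G: nom +29.700 → Σnom=126.390; wc +0.400/-0.400 → slack +1.832/-1.782; half-tol=0.400, Σhalf²=0.519257
  +H: nom +22.800 → Σnom=149.190; wc +0.380/-0.380 → slack +2.212/-2.162; half-tol=0.380, Σhalf²=0.663657
Nominal = 149.190. Worst-case = [149.190 - 2.162, 149.190 + 2.212] = [147.028, 151.402]. RSS = √0.663657 = 0.815.

nominal=149.190 wc=[147.028,151.402] rss=0.815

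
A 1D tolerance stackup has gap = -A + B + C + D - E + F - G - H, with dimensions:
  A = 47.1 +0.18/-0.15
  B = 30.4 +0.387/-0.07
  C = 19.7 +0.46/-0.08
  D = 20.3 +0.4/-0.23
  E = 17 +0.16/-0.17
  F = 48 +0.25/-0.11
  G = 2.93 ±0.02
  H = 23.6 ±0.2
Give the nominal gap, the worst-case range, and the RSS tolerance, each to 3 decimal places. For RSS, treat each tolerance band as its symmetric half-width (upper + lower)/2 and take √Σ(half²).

Stack each dimension's contribution:
  -A: nom -47.100 → Σnom=-47.100; wc +0.150/-0.180 → slack +0.150/-0.180; half-tol=0.165, Σhalf²=0.027225
  +B: nom +30.400 → Σnom=-16.700; wc +0.387/-0.070 → slack +0.537/-0.250; half-tol=0.229, Σhalf²=0.079437
  +C: nom +19.700 → Σnom=3.000; wc +0.460/-0.080 → slack +0.997/-0.330; half-tol=0.270, Σhalf²=0.152337
  +D: nom +20.300 → Σnom=23.300; wc +0.400/-0.230 → slack +1.397/-0.560; half-tol=0.315, Σhalf²=0.251562
  -E: nom -17.000 → Σnom=6.300; wc +0.170/-0.160 → slack +1.567/-0.720; half-tol=0.165, Σhalf²=0.278787
  +F: nom +48.000 → Σnom=54.300; wc +0.250/-0.110 → slack +1.817/-0.830; half-tol=0.180, Σhalf²=0.311187
  -G: nom -2.930 → Σnom=51.370; wc +0.020/-0.020 → slack +1.837/-0.850; half-tol=0.020, Σhalf²=0.311587
  -H: nom -23.600 → Σnom=27.770; wc +0.200/-0.200 → slack +2.037/-1.050; half-tol=0.200, Σhalf²=0.351587
Nominal = 27.770. Worst-case = [27.770 - 1.050, 27.770 + 2.037] = [26.720, 29.807]. RSS = √0.351587 = 0.593.

nominal=27.770 wc=[26.720,29.807] rss=0.593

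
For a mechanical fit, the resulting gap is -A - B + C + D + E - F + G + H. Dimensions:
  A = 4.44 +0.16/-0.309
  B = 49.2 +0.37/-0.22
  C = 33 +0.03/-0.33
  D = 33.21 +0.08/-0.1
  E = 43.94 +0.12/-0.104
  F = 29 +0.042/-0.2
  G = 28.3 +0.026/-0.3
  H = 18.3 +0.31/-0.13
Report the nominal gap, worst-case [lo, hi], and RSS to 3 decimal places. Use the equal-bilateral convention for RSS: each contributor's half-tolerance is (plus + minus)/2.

Stack each dimension's contribution:
  -A: nom -4.440 → Σnom=-4.440; wc +0.309/-0.160 → slack +0.309/-0.160; half-tol=0.234, Σhalf²=0.054990
  -B: nom -49.200 → Σnom=-53.640; wc +0.220/-0.370 → slack +0.529/-0.530; half-tol=0.295, Σhalf²=0.142015
  +C: nom +33.000 → Σnom=-20.640; wc +0.030/-0.330 → slack +0.559/-0.860; half-tol=0.180, Σhalf²=0.174415
  +D: nom +33.210 → Σnom=12.570; wc +0.080/-0.100 → slack +0.639/-0.960; half-tol=0.090, Σhalf²=0.182515
  +E: nom +43.940 → Σnom=56.510; wc +0.120/-0.104 → slack +0.759/-1.064; half-tol=0.112, Σhalf²=0.195059
  -F: nom -29.000 → Σnom=27.510; wc +0.200/-0.042 → slack +0.959/-1.106; half-tol=0.121, Σhalf²=0.209700
  +G: nom +28.300 → Σnom=55.810; wc +0.026/-0.300 → slack +0.985/-1.406; half-tol=0.163, Σhalf²=0.236269
  +H: nom +18.300 → Σnom=74.110; wc +0.310/-0.130 → slack +1.295/-1.536; half-tol=0.220, Σhalf²=0.284669
Nominal = 74.110. Worst-case = [74.110 - 1.536, 74.110 + 1.295] = [72.574, 75.405]. RSS = √0.284669 = 0.534.

nominal=74.110 wc=[72.574,75.405] rss=0.534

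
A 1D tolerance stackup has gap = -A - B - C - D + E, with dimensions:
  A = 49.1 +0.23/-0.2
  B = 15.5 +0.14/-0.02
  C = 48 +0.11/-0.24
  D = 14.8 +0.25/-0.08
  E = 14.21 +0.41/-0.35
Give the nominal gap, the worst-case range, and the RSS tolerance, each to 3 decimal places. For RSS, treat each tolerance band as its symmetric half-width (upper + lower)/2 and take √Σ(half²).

nominal=-113.190 wc=[-114.270,-112.240] rss=0.505

Stack each dimension's contribution:
  -A: nom -49.100 → Σnom=-49.100; wc +0.200/-0.230 → slack +0.200/-0.230; half-tol=0.215, Σhalf²=0.046225
  -B: nom -15.500 → Σnom=-64.600; wc +0.020/-0.140 → slack +0.220/-0.370; half-tol=0.080, Σhalf²=0.052625
  -C: nom -48.000 → Σnom=-112.600; wc +0.240/-0.110 → slack +0.460/-0.480; half-tol=0.175, Σhalf²=0.083250
  -D: nom -14.800 → Σnom=-127.400; wc +0.080/-0.250 → slack +0.540/-0.730; half-tol=0.165, Σhalf²=0.110475
  +E: nom +14.210 → Σnom=-113.190; wc +0.410/-0.350 → slack +0.950/-1.080; half-tol=0.380, Σhalf²=0.254875
Nominal = -113.190. Worst-case = [-113.190 - 1.080, -113.190 + 0.950] = [-114.270, -112.240]. RSS = √0.254875 = 0.505.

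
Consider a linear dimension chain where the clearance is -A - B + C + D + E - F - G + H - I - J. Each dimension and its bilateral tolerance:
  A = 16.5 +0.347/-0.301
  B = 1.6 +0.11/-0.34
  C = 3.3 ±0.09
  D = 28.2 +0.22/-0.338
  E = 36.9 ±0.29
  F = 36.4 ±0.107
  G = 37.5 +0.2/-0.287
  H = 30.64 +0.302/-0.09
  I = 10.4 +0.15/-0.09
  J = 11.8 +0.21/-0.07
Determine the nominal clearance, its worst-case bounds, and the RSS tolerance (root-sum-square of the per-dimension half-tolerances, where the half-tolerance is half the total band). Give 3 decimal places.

Stack each dimension's contribution:
  -A: nom -16.500 → Σnom=-16.500; wc +0.301/-0.347 → slack +0.301/-0.347; half-tol=0.324, Σhalf²=0.104976
  -B: nom -1.600 → Σnom=-18.100; wc +0.340/-0.110 → slack +0.641/-0.457; half-tol=0.225, Σhalf²=0.155601
  +C: nom +3.300 → Σnom=-14.800; wc +0.090/-0.090 → slack +0.731/-0.547; half-tol=0.090, Σhalf²=0.163701
  +D: nom +28.200 → Σnom=13.400; wc +0.220/-0.338 → slack +0.951/-0.885; half-tol=0.279, Σhalf²=0.241542
  +E: nom +36.900 → Σnom=50.300; wc +0.290/-0.290 → slack +1.241/-1.175; half-tol=0.290, Σhalf²=0.325642
  -F: nom -36.400 → Σnom=13.900; wc +0.107/-0.107 → slack +1.348/-1.282; half-tol=0.107, Σhalf²=0.337091
  -G: nom -37.500 → Σnom=-23.600; wc +0.287/-0.200 → slack +1.635/-1.482; half-tol=0.243, Σhalf²=0.396383
  +H: nom +30.640 → Σnom=7.040; wc +0.302/-0.090 → slack +1.937/-1.572; half-tol=0.196, Σhalf²=0.434799
  -I: nom -10.400 → Σnom=-3.360; wc +0.090/-0.150 → slack +2.027/-1.722; half-tol=0.120, Σhalf²=0.449199
  -J: nom -11.800 → Σnom=-15.160; wc +0.070/-0.210 → slack +2.097/-1.932; half-tol=0.140, Σhalf²=0.468799
Nominal = -15.160. Worst-case = [-15.160 - 1.932, -15.160 + 2.097] = [-17.092, -13.063]. RSS = √0.468799 = 0.685.

nominal=-15.160 wc=[-17.092,-13.063] rss=0.685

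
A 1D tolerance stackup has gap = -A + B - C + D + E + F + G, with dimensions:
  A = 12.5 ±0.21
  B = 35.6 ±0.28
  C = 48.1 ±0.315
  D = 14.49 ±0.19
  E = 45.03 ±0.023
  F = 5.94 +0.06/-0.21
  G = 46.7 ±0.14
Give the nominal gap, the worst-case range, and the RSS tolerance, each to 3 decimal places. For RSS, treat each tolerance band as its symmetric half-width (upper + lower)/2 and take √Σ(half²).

Stack each dimension's contribution:
  -A: nom -12.500 → Σnom=-12.500; wc +0.210/-0.210 → slack +0.210/-0.210; half-tol=0.210, Σhalf²=0.044100
  +B: nom +35.600 → Σnom=23.100; wc +0.280/-0.280 → slack +0.490/-0.490; half-tol=0.280, Σhalf²=0.122500
  -C: nom -48.100 → Σnom=-25.000; wc +0.315/-0.315 → slack +0.805/-0.805; half-tol=0.315, Σhalf²=0.221725
  +D: nom +14.490 → Σnom=-10.510; wc +0.190/-0.190 → slack +0.995/-0.995; half-tol=0.190, Σhalf²=0.257825
  +E: nom +45.030 → Σnom=34.520; wc +0.023/-0.023 → slack +1.018/-1.018; half-tol=0.023, Σhalf²=0.258354
  +F: nom +5.940 → Σnom=40.460; wc +0.060/-0.210 → slack +1.078/-1.228; half-tol=0.135, Σhalf²=0.276579
  +G: nom +46.700 → Σnom=87.160; wc +0.140/-0.140 → slack +1.218/-1.368; half-tol=0.140, Σhalf²=0.296179
Nominal = 87.160. Worst-case = [87.160 - 1.368, 87.160 + 1.218] = [85.792, 88.378]. RSS = √0.296179 = 0.544.

nominal=87.160 wc=[85.792,88.378] rss=0.544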